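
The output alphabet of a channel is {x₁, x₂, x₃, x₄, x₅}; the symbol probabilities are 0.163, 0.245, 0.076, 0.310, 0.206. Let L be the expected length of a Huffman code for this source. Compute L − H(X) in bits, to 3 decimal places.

0.039 bits

Entropy H = −Σ p log₂ p ≈ 2.1996 bits.
Huffman merges: 19/250+163/1000→239/1000; 103/500+239/1000→89/200; 49/200+31/100→111/200; 89/200+111/200→1. L = 2239/1000 ≈ 2.2390.
L − H = 2.2390 − 2.1996 = 0.039 bits.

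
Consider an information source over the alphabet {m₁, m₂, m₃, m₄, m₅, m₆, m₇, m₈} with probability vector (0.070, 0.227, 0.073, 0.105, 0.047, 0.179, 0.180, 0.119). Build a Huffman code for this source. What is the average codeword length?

Repeatedly combine the two least-probable nodes; the expected code length is the sum of the merged weights.
merge 47/1000 + 7/100 → 117/1000
merge 73/1000 + 21/200 → 89/500
merge 117/1000 + 119/1000 → 59/250
merge 89/500 + 179/1000 → 357/1000
merge 9/50 + 227/1000 → 407/1000
merge 59/250 + 357/1000 → 593/1000
merge 407/1000 + 593/1000 → 1
L = 117/1000 + 89/500 + 59/250 + 357/1000 + 407/1000 + 593/1000 + 1 = 361/125 = 2.888 bits/symbol.

2.888 bits/symbol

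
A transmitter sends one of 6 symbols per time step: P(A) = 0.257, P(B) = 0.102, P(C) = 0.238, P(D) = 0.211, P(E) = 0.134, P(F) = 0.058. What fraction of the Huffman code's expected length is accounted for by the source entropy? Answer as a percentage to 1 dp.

Entropy H = −Σ p log₂ p ≈ 2.4330 bits.
Huffman merges: 29/500+51/500→4/25; 67/500+4/25→147/500; 211/1000+119/500→449/1000; 257/1000+147/500→551/1000; 449/1000+551/1000→1. L = 1227/500 ≈ 2.4540.
Efficiency = H/L = 2.4330/2.4540 = 99.1%.

99.1%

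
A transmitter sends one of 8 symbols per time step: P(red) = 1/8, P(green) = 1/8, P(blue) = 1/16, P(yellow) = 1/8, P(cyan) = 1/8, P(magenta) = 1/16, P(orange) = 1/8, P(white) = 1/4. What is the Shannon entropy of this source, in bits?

Each probability is a power of 1/2, so log₂(1/p) is an integer.
H = Σ p·log₂(1/p) = 1/8·3 + 1/8·3 + 1/16·4 + 1/8·3 + 1/8·3 + 1/16·4 + 1/8·3 + 1/4·2 = 2.875 bits.

2.875 bits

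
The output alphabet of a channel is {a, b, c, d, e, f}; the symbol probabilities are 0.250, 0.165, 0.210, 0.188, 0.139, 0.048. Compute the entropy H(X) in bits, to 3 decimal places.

2.461 bits

H = −Σ pᵢ log₂ pᵢ.
−0.250·log₂(0.250) = 0.5000
−0.165·log₂(0.165) = 0.4289
−0.210·log₂(0.210) = 0.4728
−0.188·log₂(0.188) = 0.4533
−0.139·log₂(0.139) = 0.3957
−0.048·log₂(0.048) = 0.2103
Sum ≈ 2.4610 → 2.461 bits.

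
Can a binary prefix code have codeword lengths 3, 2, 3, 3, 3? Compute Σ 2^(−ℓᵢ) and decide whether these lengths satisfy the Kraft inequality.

0.75; yes

With common denominator 2^3 = 8: Σ 2^(−ℓᵢ) = 1/8 + 2/8 + 1/8 + 1/8 + 1/8 = 6/8 = 0.75.
Kraft's inequality requires Σ ≤ 1; here Σ = 0.75 ≤ 1, so such a prefix code exists.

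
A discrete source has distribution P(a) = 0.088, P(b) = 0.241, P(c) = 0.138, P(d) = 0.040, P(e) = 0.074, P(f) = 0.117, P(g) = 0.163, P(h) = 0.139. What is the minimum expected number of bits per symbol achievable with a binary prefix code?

2.873 bits/symbol

Repeatedly combine the two least-probable nodes; the expected code length is the sum of the merged weights.
merge 1/25 + 37/500 → 57/500
merge 11/125 + 57/500 → 101/500
merge 117/1000 + 69/500 → 51/200
merge 139/1000 + 163/1000 → 151/500
merge 101/500 + 241/1000 → 443/1000
merge 51/200 + 151/500 → 557/1000
merge 443/1000 + 557/1000 → 1
L = 57/500 + 101/500 + 51/200 + 151/500 + 443/1000 + 557/1000 + 1 = 2873/1000 = 2.873 bits/symbol.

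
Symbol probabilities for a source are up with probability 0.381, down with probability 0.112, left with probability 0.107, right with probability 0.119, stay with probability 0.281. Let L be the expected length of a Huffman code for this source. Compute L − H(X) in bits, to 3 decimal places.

Entropy H = −Σ p log₂ p ≈ 2.1092 bits.
Huffman merges: 107/1000+14/125→219/1000; 119/1000+219/1000→169/500; 281/1000+169/500→619/1000; 381/1000+619/1000→1. L = 272/125 ≈ 2.1760.
L − H = 2.1760 − 2.1092 = 0.067 bits.

0.067 bits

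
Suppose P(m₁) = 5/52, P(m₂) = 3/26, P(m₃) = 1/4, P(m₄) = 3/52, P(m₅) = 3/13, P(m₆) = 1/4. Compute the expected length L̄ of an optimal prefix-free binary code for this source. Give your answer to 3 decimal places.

Repeatedly combine the two least-probable nodes; the expected code length is the sum of the merged weights.
merge 3/52 + 5/52 → 2/13
merge 3/26 + 2/13 → 7/26
merge 3/13 + 1/4 → 25/52
merge 1/4 + 7/26 → 27/52
merge 25/52 + 27/52 → 1
L = 2/13 + 7/26 + 25/52 + 27/52 + 1 = 63/26 ≈ 2.423 bits/symbol.

2.423 bits/symbol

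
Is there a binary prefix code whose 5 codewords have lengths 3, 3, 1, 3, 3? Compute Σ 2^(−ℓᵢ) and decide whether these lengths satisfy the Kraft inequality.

1; yes

With common denominator 2^3 = 8: Σ 2^(−ℓᵢ) = 1/8 + 1/8 + 4/8 + 1/8 + 1/8 = 8/8 = 1.
Kraft's inequality requires Σ ≤ 1; here Σ = 1 ≤ 1, so such a prefix code exists.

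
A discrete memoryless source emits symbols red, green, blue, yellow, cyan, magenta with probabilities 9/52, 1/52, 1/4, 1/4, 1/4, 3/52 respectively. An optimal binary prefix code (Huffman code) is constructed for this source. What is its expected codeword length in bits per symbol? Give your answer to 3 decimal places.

Repeatedly combine the two least-probable nodes; the expected code length is the sum of the merged weights.
merge 1/52 + 3/52 → 1/13
merge 1/13 + 9/52 → 1/4
merge 1/4 + 1/4 → 1/2
merge 1/4 + 1/4 → 1/2
merge 1/2 + 1/2 → 1
L = 1/13 + 1/4 + 1/2 + 1/2 + 1 = 121/52 ≈ 2.327 bits/symbol.

2.327 bits/symbol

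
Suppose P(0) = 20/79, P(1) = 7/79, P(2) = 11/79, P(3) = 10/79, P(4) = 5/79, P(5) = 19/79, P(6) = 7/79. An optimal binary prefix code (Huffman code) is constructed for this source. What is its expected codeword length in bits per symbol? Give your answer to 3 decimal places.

2.658 bits/symbol

Repeatedly combine the two least-probable nodes; the expected code length is the sum of the merged weights.
merge 5/79 + 7/79 → 12/79
merge 7/79 + 10/79 → 17/79
merge 11/79 + 12/79 → 23/79
merge 17/79 + 19/79 → 36/79
merge 20/79 + 23/79 → 43/79
merge 36/79 + 43/79 → 1
L = 12/79 + 17/79 + 23/79 + 36/79 + 43/79 + 1 = 210/79 ≈ 2.658 bits/symbol.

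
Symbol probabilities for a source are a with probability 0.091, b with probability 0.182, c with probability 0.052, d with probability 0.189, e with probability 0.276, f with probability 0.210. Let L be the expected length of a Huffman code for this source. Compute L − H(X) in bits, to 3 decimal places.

Entropy H = −Σ p log₂ p ≈ 2.4235 bits.
Huffman merges: 13/250+91/1000→143/1000; 143/1000+91/500→13/40; 189/1000+21/100→399/1000; 69/250+13/40→601/1000; 399/1000+601/1000→1. L = 617/250 ≈ 2.4680.
L − H = 2.4680 − 2.4235 = 0.044 bits.

0.044 bits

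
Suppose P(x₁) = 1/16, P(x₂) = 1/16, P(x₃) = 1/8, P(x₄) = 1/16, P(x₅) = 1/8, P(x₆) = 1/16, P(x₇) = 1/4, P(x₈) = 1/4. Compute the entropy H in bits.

2.75 bits

Each probability is a power of 1/2, so log₂(1/p) is an integer.
H = Σ p·log₂(1/p) = 1/16·4 + 1/16·4 + 1/8·3 + 1/16·4 + 1/8·3 + 1/16·4 + 1/4·2 + 1/4·2 = 2.75 bits.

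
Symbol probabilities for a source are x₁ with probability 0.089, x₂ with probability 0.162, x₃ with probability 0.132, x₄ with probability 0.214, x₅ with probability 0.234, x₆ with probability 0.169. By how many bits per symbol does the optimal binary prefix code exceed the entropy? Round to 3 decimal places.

Entropy H = −Σ p log₂ p ≈ 2.5214 bits.
Huffman merges: 89/1000+33/250→221/1000; 81/500+169/1000→331/1000; 107/500+221/1000→87/200; 117/500+331/1000→113/200; 87/200+113/200→1. L = 319/125 ≈ 2.5520.
L − H = 2.5520 − 2.5214 = 0.031 bits.

0.031 bits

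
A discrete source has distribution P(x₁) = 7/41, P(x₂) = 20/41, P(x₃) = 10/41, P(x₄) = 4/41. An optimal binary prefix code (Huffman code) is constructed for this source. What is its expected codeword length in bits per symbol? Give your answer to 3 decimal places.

Repeatedly combine the two least-probable nodes; the expected code length is the sum of the merged weights.
merge 4/41 + 7/41 → 11/41
merge 10/41 + 11/41 → 21/41
merge 20/41 + 21/41 → 1
L = 11/41 + 21/41 + 1 = 73/41 ≈ 1.780 bits/symbol.

1.780 bits/symbol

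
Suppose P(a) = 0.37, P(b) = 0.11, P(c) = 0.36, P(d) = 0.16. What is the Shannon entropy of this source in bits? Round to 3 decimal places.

1.835 bits

H = −Σ pᵢ log₂ pᵢ.
−0.37·log₂(0.37) = 0.5307
−0.11·log₂(0.11) = 0.3503
−0.36·log₂(0.36) = 0.5306
−0.16·log₂(0.16) = 0.4230
Sum ≈ 1.8346 → 1.835 bits.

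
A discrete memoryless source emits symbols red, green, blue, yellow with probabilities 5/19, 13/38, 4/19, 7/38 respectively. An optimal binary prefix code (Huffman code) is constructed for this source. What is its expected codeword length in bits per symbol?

2 bits/symbol

Repeatedly combine the two least-probable nodes; the expected code length is the sum of the merged weights.
merge 7/38 + 4/19 → 15/38
merge 5/19 + 13/38 → 23/38
merge 15/38 + 23/38 → 1
L = 15/38 + 23/38 + 1 = 2 bits/symbol.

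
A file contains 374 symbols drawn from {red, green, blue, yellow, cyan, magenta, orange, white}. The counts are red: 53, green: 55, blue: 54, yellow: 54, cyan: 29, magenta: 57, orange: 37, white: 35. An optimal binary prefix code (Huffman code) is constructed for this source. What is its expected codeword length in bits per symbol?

Probabilities are the counts divided by 374.
Repeatedly combine the two least-probable nodes; the expected code length is the sum of the merged weights.
merge 29/374 + 35/374 → 32/187
merge 37/374 + 53/374 → 45/187
merge 27/187 + 27/187 → 54/187
merge 5/34 + 57/374 → 56/187
merge 32/187 + 45/187 → 7/17
merge 54/187 + 56/187 → 10/17
merge 7/17 + 10/17 → 1
L = 32/187 + 45/187 + 54/187 + 56/187 + 7/17 + 10/17 + 1 = 3 bits/symbol.

3 bits/symbol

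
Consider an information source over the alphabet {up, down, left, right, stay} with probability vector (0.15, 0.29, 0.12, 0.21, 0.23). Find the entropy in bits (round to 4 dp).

H = −Σ pᵢ log₂ pᵢ.
−0.15·log₂(0.15) = 0.4105
−0.29·log₂(0.29) = 0.5179
−0.12·log₂(0.12) = 0.3671
−0.21·log₂(0.21) = 0.4728
−0.23·log₂(0.23) = 0.4877
Sum ≈ 2.2560 → 2.2560 bits.

2.2560 bits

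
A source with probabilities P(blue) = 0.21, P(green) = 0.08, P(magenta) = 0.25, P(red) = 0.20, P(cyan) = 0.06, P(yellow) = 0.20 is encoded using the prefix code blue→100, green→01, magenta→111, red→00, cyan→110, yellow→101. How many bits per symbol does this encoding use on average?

2.72 bits/symbol

L̄ = Σ pᵢ·ℓᵢ = 0.21·3 + 0.08·2 + 0.25·3 + 0.20·2 + 0.06·3 + 0.20·3 = 2.72 bits/symbol.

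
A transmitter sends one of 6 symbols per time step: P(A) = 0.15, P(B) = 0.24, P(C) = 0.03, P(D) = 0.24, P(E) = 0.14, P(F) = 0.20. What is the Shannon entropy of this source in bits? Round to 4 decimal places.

2.4121 bits

H = −Σ pᵢ log₂ pᵢ.
−0.15·log₂(0.15) = 0.4105
−0.24·log₂(0.24) = 0.4941
−0.03·log₂(0.03) = 0.1518
−0.24·log₂(0.24) = 0.4941
−0.14·log₂(0.14) = 0.3971
−0.20·log₂(0.20) = 0.4644
Sum ≈ 2.4121 → 2.4121 bits.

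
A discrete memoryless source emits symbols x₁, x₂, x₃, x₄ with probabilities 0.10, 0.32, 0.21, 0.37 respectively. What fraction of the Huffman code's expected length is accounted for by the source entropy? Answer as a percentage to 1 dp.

96.0%

Entropy H = −Σ p log₂ p ≈ 1.8618 bits.
Huffman merges: 1/10+21/100→31/100; 31/100+8/25→63/100; 37/100+63/100→1. L = 97/50 ≈ 1.9400.
Efficiency = H/L = 1.8618/1.9400 = 96.0%.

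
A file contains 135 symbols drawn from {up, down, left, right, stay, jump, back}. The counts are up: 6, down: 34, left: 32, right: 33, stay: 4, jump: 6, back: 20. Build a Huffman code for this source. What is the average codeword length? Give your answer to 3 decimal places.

2.459 bits/symbol

Probabilities are the counts divided by 135.
Repeatedly combine the two least-probable nodes; the expected code length is the sum of the merged weights.
merge 4/135 + 2/45 → 2/27
merge 2/45 + 2/27 → 16/135
merge 16/135 + 4/27 → 4/15
merge 32/135 + 11/45 → 13/27
merge 34/135 + 4/15 → 14/27
merge 13/27 + 14/27 → 1
L = 2/27 + 16/135 + 4/15 + 13/27 + 14/27 + 1 = 332/135 ≈ 2.459 bits/symbol.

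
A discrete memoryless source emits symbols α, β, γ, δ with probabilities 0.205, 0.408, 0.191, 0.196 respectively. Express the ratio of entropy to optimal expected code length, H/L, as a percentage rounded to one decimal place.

Entropy H = −Σ p log₂ p ≈ 1.9134 bits.
Huffman merges: 191/1000+49/250→387/1000; 41/200+387/1000→74/125; 51/125+74/125→1. L = 1979/1000 ≈ 1.9790.
Efficiency = H/L = 1.9134/1.9790 = 96.7%.

96.7%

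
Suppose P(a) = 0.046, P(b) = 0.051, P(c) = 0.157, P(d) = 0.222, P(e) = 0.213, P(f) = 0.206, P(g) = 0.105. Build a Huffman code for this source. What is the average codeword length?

2.658 bits/symbol

Repeatedly combine the two least-probable nodes; the expected code length is the sum of the merged weights.
merge 23/500 + 51/1000 → 97/1000
merge 97/1000 + 21/200 → 101/500
merge 157/1000 + 101/500 → 359/1000
merge 103/500 + 213/1000 → 419/1000
merge 111/500 + 359/1000 → 581/1000
merge 419/1000 + 581/1000 → 1
L = 97/1000 + 101/500 + 359/1000 + 419/1000 + 581/1000 + 1 = 1329/500 = 2.658 bits/symbol.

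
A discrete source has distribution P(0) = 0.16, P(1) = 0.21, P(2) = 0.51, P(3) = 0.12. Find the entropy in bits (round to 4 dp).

1.7583 bits

H = −Σ pᵢ log₂ pᵢ.
−0.16·log₂(0.16) = 0.4230
−0.21·log₂(0.21) = 0.4728
−0.51·log₂(0.51) = 0.4954
−0.12·log₂(0.12) = 0.3671
Sum ≈ 1.7583 → 1.7583 bits.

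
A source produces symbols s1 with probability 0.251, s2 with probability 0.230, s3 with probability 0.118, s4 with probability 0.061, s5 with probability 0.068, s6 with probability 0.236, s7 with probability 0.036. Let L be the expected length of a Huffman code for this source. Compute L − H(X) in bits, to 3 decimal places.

Entropy H = −Σ p log₂ p ≈ 2.5262 bits.
Huffman merges: 9/250+61/1000→97/1000; 17/250+97/1000→33/200; 59/500+33/200→283/1000; 23/100+59/250→233/500; 251/1000+283/1000→267/500; 233/500+267/500→1. L = 509/200 ≈ 2.5450.
L − H = 2.5450 − 2.5262 = 0.019 bits.

0.019 bits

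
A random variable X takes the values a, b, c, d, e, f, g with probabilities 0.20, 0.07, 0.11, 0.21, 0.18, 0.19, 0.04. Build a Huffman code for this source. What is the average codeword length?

Repeatedly combine the two least-probable nodes; the expected code length is the sum of the merged weights.
merge 1/25 + 7/100 → 11/100
merge 11/100 + 11/100 → 11/50
merge 9/50 + 19/100 → 37/100
merge 1/5 + 21/100 → 41/100
merge 11/50 + 37/100 → 59/100
merge 41/100 + 59/100 → 1
L = 11/100 + 11/50 + 37/100 + 41/100 + 59/100 + 1 = 27/10 = 2.7 bits/symbol.

2.7 bits/symbol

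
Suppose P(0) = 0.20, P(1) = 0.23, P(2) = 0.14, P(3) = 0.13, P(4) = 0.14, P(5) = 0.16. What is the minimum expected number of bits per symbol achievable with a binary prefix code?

Repeatedly combine the two least-probable nodes; the expected code length is the sum of the merged weights.
merge 13/100 + 7/50 → 27/100
merge 7/50 + 4/25 → 3/10
merge 1/5 + 23/100 → 43/100
merge 27/100 + 3/10 → 57/100
merge 43/100 + 57/100 → 1
L = 27/100 + 3/10 + 43/100 + 57/100 + 1 = 257/100 = 2.57 bits/symbol.

2.57 bits/symbol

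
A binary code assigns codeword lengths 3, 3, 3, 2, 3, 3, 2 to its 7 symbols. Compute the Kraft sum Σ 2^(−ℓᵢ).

1.125

With common denominator 2^3 = 8: Σ 2^(−ℓᵢ) = 1/8 + 1/8 + 1/8 + 2/8 + 1/8 + 1/8 + 2/8 = 9/8 = 1.125.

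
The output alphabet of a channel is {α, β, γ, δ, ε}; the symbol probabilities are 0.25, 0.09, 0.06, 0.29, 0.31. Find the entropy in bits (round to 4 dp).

H = −Σ pᵢ log₂ pᵢ.
−0.25·log₂(0.25) = 0.5000
−0.09·log₂(0.09) = 0.3127
−0.06·log₂(0.06) = 0.2435
−0.29·log₂(0.29) = 0.5179
−0.31·log₂(0.31) = 0.5238
Sum ≈ 2.0979 → 2.0979 bits.

2.0979 bits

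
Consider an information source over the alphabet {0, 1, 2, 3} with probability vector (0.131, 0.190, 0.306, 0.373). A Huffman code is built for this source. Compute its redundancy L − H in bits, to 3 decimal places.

Entropy H = −Σ p log₂ p ≈ 1.8928 bits.
Huffman merges: 131/1000+19/100→321/1000; 153/500+321/1000→627/1000; 373/1000+627/1000→1. L = 487/250 ≈ 1.9480.
L − H = 1.9480 − 1.8928 = 0.055 bits.

0.055 bits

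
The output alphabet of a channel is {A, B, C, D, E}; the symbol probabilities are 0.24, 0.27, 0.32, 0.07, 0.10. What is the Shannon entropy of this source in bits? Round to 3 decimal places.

2.131 bits

H = −Σ pᵢ log₂ pᵢ.
−0.24·log₂(0.24) = 0.4941
−0.27·log₂(0.27) = 0.5100
−0.32·log₂(0.32) = 0.5260
−0.07·log₂(0.07) = 0.2686
−0.10·log₂(0.10) = 0.3322
Sum ≈ 2.1309 → 2.131 bits.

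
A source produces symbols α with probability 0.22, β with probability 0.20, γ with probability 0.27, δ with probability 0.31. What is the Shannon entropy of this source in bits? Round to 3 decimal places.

1.979 bits

H = −Σ pᵢ log₂ pᵢ.
−0.22·log₂(0.22) = 0.4806
−0.20·log₂(0.20) = 0.4644
−0.27·log₂(0.27) = 0.5100
−0.31·log₂(0.31) = 0.5238
Sum ≈ 1.9788 → 1.979 bits.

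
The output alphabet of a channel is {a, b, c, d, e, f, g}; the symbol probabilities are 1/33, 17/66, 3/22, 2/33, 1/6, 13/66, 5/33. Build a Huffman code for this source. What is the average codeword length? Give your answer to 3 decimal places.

Repeatedly combine the two least-probable nodes; the expected code length is the sum of the merged weights.
merge 1/33 + 2/33 → 1/11
merge 1/11 + 3/22 → 5/22
merge 5/33 + 1/6 → 7/22
merge 13/66 + 5/22 → 14/33
merge 17/66 + 7/22 → 19/33
merge 14/33 + 19/33 → 1
L = 1/11 + 5/22 + 7/22 + 14/33 + 19/33 + 1 = 29/11 ≈ 2.636 bits/symbol.

2.636 bits/symbol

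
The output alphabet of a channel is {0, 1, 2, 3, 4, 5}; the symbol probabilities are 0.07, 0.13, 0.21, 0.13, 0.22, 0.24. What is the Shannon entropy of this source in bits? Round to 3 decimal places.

2.481 bits

H = −Σ pᵢ log₂ pᵢ.
−0.07·log₂(0.07) = 0.2686
−0.13·log₂(0.13) = 0.3826
−0.21·log₂(0.21) = 0.4728
−0.13·log₂(0.13) = 0.3826
−0.22·log₂(0.22) = 0.4806
−0.24·log₂(0.24) = 0.4941
Sum ≈ 2.4814 → 2.481 bits.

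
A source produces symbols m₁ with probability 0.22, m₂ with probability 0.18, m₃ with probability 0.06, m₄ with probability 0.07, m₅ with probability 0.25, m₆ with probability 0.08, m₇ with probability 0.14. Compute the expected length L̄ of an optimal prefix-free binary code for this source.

2.66 bits/symbol

Repeatedly combine the two least-probable nodes; the expected code length is the sum of the merged weights.
merge 3/50 + 7/100 → 13/100
merge 2/25 + 13/100 → 21/100
merge 7/50 + 9/50 → 8/25
merge 21/100 + 11/50 → 43/100
merge 1/4 + 8/25 → 57/100
merge 43/100 + 57/100 → 1
L = 13/100 + 21/100 + 8/25 + 43/100 + 57/100 + 1 = 133/50 = 2.66 bits/symbol.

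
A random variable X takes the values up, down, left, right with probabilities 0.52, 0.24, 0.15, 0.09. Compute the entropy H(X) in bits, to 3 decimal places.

1.708 bits

H = −Σ pᵢ log₂ pᵢ.
−0.52·log₂(0.52) = 0.4906
−0.24·log₂(0.24) = 0.4941
−0.15·log₂(0.15) = 0.4105
−0.09·log₂(0.09) = 0.3127
Sum ≈ 1.7079 → 1.708 bits.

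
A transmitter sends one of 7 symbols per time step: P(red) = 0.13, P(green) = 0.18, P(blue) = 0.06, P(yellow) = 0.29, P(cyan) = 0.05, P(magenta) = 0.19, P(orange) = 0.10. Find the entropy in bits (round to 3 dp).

2.593 bits

H = −Σ pᵢ log₂ pᵢ.
−0.13·log₂(0.13) = 0.3826
−0.18·log₂(0.18) = 0.4453
−0.06·log₂(0.06) = 0.2435
−0.29·log₂(0.29) = 0.5179
−0.05·log₂(0.05) = 0.2161
−0.19·log₂(0.19) = 0.4552
−0.10·log₂(0.10) = 0.3322
Sum ≈ 2.5929 → 2.593 bits.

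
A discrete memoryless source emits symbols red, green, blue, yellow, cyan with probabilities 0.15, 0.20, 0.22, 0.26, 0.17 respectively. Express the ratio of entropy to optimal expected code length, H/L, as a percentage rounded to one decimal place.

Entropy H = −Σ p log₂ p ≈ 2.2954 bits.
Huffman merges: 3/20+17/100→8/25; 1/5+11/50→21/50; 13/50+8/25→29/50; 21/50+29/50→1. L = 58/25 ≈ 2.3200.
Efficiency = H/L = 2.2954/2.3200 = 98.9%.

98.9%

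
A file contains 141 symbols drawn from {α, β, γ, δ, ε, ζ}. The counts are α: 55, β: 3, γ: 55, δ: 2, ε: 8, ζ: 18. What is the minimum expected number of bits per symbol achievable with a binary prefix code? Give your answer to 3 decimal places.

Probabilities are the counts divided by 141.
Repeatedly combine the two least-probable nodes; the expected code length is the sum of the merged weights.
merge 2/141 + 1/47 → 5/141
merge 5/141 + 8/141 → 13/141
merge 13/141 + 6/47 → 31/141
merge 31/141 + 55/141 → 86/141
merge 55/141 + 86/141 → 1
L = 5/141 + 13/141 + 31/141 + 86/141 + 1 = 92/47 ≈ 1.957 bits/symbol.

1.957 bits/symbol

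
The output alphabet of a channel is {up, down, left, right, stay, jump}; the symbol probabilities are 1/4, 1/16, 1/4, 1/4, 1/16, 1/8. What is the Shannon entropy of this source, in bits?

2.375 bits

Each probability is a power of 1/2, so log₂(1/p) is an integer.
H = Σ p·log₂(1/p) = 1/4·2 + 1/16·4 + 1/4·2 + 1/4·2 + 1/16·4 + 1/8·3 = 2.375 bits.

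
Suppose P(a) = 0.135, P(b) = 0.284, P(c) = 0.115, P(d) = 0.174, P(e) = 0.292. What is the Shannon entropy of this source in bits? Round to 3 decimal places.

H = −Σ pᵢ log₂ pᵢ.
−0.135·log₂(0.135) = 0.3900
−0.284·log₂(0.284) = 0.5158
−0.115·log₂(0.115) = 0.3588
−0.174·log₂(0.174) = 0.4390
−0.292·log₂(0.292) = 0.5186
Sum ≈ 2.2222 → 2.222 bits.

2.222 bits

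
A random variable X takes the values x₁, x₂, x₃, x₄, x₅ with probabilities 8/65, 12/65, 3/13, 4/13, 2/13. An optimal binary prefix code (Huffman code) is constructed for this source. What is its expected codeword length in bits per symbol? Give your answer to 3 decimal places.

2.277 bits/symbol

Repeatedly combine the two least-probable nodes; the expected code length is the sum of the merged weights.
merge 8/65 + 2/13 → 18/65
merge 12/65 + 3/13 → 27/65
merge 18/65 + 4/13 → 38/65
merge 27/65 + 38/65 → 1
L = 18/65 + 27/65 + 38/65 + 1 = 148/65 ≈ 2.277 bits/symbol.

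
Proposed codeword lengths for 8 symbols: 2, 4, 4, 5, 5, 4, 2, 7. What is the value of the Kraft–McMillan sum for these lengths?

With common denominator 2^7 = 128: Σ 2^(−ℓᵢ) = 32/128 + 8/128 + 8/128 + 4/128 + 4/128 + 8/128 + 32/128 + 1/128 = 97/128 = 0.7578125.

0.7578125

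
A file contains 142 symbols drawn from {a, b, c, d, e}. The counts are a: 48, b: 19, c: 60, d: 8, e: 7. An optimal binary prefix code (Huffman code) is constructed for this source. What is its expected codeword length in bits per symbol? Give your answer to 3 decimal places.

1.923 bits/symbol

Probabilities are the counts divided by 142.
Repeatedly combine the two least-probable nodes; the expected code length is the sum of the merged weights.
merge 7/142 + 4/71 → 15/142
merge 15/142 + 19/142 → 17/71
merge 17/71 + 24/71 → 41/71
merge 30/71 + 41/71 → 1
L = 15/142 + 17/71 + 41/71 + 1 = 273/142 ≈ 1.923 bits/symbol.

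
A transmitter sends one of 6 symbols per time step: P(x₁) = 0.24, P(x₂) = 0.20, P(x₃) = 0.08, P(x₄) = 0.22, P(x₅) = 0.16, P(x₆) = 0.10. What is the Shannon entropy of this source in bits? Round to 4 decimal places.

H = −Σ pᵢ log₂ pᵢ.
−0.24·log₂(0.24) = 0.4941
−0.20·log₂(0.20) = 0.4644
−0.08·log₂(0.08) = 0.2915
−0.22·log₂(0.22) = 0.4806
−0.16·log₂(0.16) = 0.4230
−0.10·log₂(0.10) = 0.3322
Sum ≈ 2.4858 → 2.4858 bits.

2.4858 bits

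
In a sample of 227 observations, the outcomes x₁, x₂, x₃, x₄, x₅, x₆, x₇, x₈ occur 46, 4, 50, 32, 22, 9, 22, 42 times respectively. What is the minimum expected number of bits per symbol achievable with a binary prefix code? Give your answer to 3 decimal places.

2.789 bits/symbol

Probabilities are the counts divided by 227.
Repeatedly combine the two least-probable nodes; the expected code length is the sum of the merged weights.
merge 4/227 + 9/227 → 13/227
merge 13/227 + 22/227 → 35/227
merge 22/227 + 32/227 → 54/227
merge 35/227 + 42/227 → 77/227
merge 46/227 + 50/227 → 96/227
merge 54/227 + 77/227 → 131/227
merge 96/227 + 131/227 → 1
L = 13/227 + 35/227 + 54/227 + 77/227 + 96/227 + 131/227 + 1 = 633/227 ≈ 2.789 bits/symbol.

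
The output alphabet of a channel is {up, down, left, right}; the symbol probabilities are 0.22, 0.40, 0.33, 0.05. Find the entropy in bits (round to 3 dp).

H = −Σ pᵢ log₂ pᵢ.
−0.22·log₂(0.22) = 0.4806
−0.40·log₂(0.40) = 0.5288
−0.33·log₂(0.33) = 0.5278
−0.05·log₂(0.05) = 0.2161
Sum ≈ 1.7533 → 1.753 bits.

1.753 bits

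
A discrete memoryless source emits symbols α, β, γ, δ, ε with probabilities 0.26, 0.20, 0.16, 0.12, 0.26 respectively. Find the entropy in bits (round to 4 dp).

2.2650 bits

H = −Σ pᵢ log₂ pᵢ.
−0.26·log₂(0.26) = 0.5053
−0.20·log₂(0.20) = 0.4644
−0.16·log₂(0.16) = 0.4230
−0.12·log₂(0.12) = 0.3671
−0.26·log₂(0.26) = 0.5053
Sum ≈ 2.2650 → 2.2650 bits.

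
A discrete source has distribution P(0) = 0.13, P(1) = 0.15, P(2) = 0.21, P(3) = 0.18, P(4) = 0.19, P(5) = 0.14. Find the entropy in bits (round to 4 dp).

H = −Σ pᵢ log₂ pᵢ.
−0.13·log₂(0.13) = 0.3826
−0.15·log₂(0.15) = 0.4105
−0.21·log₂(0.21) = 0.4728
−0.18·log₂(0.18) = 0.4453
−0.19·log₂(0.19) = 0.4552
−0.14·log₂(0.14) = 0.3971
Sum ≈ 2.5637 → 2.5637 bits.

2.5637 bits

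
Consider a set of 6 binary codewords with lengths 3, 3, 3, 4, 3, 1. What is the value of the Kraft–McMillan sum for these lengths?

With common denominator 2^4 = 16: Σ 2^(−ℓᵢ) = 2/16 + 2/16 + 2/16 + 1/16 + 2/16 + 8/16 = 17/16 = 1.0625.

1.0625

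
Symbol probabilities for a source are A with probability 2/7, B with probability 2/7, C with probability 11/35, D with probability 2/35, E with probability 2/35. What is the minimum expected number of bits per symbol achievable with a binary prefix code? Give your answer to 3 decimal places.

2.114 bits/symbol

Repeatedly combine the two least-probable nodes; the expected code length is the sum of the merged weights.
merge 2/35 + 2/35 → 4/35
merge 4/35 + 2/7 → 2/5
merge 2/7 + 11/35 → 3/5
merge 2/5 + 3/5 → 1
L = 4/35 + 2/5 + 3/5 + 1 = 74/35 ≈ 2.114 bits/symbol.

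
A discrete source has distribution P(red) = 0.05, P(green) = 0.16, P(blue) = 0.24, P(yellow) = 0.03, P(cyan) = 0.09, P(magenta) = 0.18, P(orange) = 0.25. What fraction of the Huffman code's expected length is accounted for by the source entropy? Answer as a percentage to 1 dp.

98.6%

Entropy H = −Σ p log₂ p ≈ 2.5430 bits.
Huffman merges: 3/100+1/20→2/25; 2/25+9/100→17/100; 4/25+17/100→33/100; 9/50+6/25→21/50; 1/4+33/100→29/50; 21/50+29/50→1. L = 129/50 ≈ 2.5800.
Efficiency = H/L = 2.5430/2.5800 = 98.6%.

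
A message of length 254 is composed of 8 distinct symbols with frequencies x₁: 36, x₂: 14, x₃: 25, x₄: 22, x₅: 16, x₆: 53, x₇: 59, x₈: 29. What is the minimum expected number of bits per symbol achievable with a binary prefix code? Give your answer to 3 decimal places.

Probabilities are the counts divided by 254.
Repeatedly combine the two least-probable nodes; the expected code length is the sum of the merged weights.
merge 7/127 + 8/127 → 15/127
merge 11/127 + 25/254 → 47/254
merge 29/254 + 15/127 → 59/254
merge 18/127 + 47/254 → 83/254
merge 53/254 + 59/254 → 56/127
merge 59/254 + 83/254 → 71/127
merge 56/127 + 71/127 → 1
L = 15/127 + 47/254 + 59/254 + 83/254 + 56/127 + 71/127 + 1 = 727/254 ≈ 2.862 bits/symbol.

2.862 bits/symbol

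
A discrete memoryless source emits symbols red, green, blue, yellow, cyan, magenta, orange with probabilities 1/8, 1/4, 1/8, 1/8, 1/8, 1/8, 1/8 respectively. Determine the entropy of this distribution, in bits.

Each probability is a power of 1/2, so log₂(1/p) is an integer.
H = Σ p·log₂(1/p) = 1/8·3 + 1/4·2 + 1/8·3 + 1/8·3 + 1/8·3 + 1/8·3 + 1/8·3 = 2.75 bits.

2.75 bits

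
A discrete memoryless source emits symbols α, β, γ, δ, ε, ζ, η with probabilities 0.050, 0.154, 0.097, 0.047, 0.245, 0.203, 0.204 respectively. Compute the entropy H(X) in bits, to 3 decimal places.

H = −Σ pᵢ log₂ pᵢ.
−0.050·log₂(0.050) = 0.2161
−0.154·log₂(0.154) = 0.4156
−0.097·log₂(0.097) = 0.3265
−0.047·log₂(0.047) = 0.2073
−0.245·log₂(0.245) = 0.4971
−0.203·log₂(0.203) = 0.4670
−0.204·log₂(0.204) = 0.4678
Sum ≈ 2.5975 → 2.598 bits.

2.598 bits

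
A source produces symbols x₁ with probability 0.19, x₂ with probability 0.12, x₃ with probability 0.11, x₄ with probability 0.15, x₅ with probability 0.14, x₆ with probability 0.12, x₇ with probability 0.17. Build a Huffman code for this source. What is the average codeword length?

Repeatedly combine the two least-probable nodes; the expected code length is the sum of the merged weights.
merge 11/100 + 3/25 → 23/100
merge 3/25 + 7/50 → 13/50
merge 3/20 + 17/100 → 8/25
merge 19/100 + 23/100 → 21/50
merge 13/50 + 8/25 → 29/50
merge 21/50 + 29/50 → 1
L = 23/100 + 13/50 + 8/25 + 21/50 + 29/50 + 1 = 281/100 = 2.81 bits/symbol.

2.81 bits/symbol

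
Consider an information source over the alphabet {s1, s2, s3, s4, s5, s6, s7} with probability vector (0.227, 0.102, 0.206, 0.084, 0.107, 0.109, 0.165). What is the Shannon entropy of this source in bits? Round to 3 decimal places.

H = −Σ pᵢ log₂ pᵢ.
−0.227·log₂(0.227) = 0.4856
−0.102·log₂(0.102) = 0.3359
−0.206·log₂(0.206) = 0.4695
−0.084·log₂(0.084) = 0.3002
−0.107·log₂(0.107) = 0.3450
−0.109·log₂(0.109) = 0.3485
−0.165·log₂(0.165) = 0.4289
Sum ≈ 2.7137 → 2.714 bits.

2.714 bits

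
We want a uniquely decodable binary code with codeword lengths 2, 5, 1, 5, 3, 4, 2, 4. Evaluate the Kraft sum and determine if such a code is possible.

1.3125; no

With common denominator 2^5 = 32: Σ 2^(−ℓᵢ) = 8/32 + 1/32 + 16/32 + 1/32 + 4/32 + 2/32 + 8/32 + 2/32 = 42/32 = 1.3125.
Kraft's inequality requires Σ ≤ 1; here Σ = 1.3125 > 1, so no such prefix code exists.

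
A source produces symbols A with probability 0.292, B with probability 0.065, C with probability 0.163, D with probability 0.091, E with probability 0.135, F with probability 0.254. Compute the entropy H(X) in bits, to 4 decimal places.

H = −Σ pᵢ log₂ pᵢ.
−0.292·log₂(0.292) = 0.5186
−0.065·log₂(0.065) = 0.2563
−0.163·log₂(0.163) = 0.4266
−0.091·log₂(0.091) = 0.3147
−0.135·log₂(0.135) = 0.3900
−0.254·log₂(0.254) = 0.5022
Sum ≈ 2.4084 → 2.4084 bits.

2.4084 bits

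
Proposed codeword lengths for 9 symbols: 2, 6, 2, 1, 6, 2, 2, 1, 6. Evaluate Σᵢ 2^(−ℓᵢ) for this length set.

With common denominator 2^6 = 64: Σ 2^(−ℓᵢ) = 16/64 + 1/64 + 16/64 + 32/64 + 1/64 + 16/64 + 16/64 + 32/64 + 1/64 = 131/64 = 2.046875.

2.046875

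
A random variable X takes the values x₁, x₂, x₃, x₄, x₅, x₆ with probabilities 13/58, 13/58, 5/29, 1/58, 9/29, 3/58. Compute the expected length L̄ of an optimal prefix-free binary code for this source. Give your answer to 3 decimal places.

Repeatedly combine the two least-probable nodes; the expected code length is the sum of the merged weights.
merge 1/58 + 3/58 → 2/29
merge 2/29 + 5/29 → 7/29
merge 13/58 + 13/58 → 13/29
merge 7/29 + 9/29 → 16/29
merge 13/29 + 16/29 → 1
L = 2/29 + 7/29 + 13/29 + 16/29 + 1 = 67/29 ≈ 2.310 bits/symbol.

2.310 bits/symbol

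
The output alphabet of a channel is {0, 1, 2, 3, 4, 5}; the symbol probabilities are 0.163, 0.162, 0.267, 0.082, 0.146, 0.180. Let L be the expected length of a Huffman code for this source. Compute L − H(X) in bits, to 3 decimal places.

0.046 bits

Entropy H = −Σ p log₂ p ≈ 2.5071 bits.
Huffman merges: 41/500+73/500→57/250; 81/500+163/1000→13/40; 9/50+57/250→51/125; 267/1000+13/40→74/125; 51/125+74/125→1. L = 2553/1000 ≈ 2.5530.
L − H = 2.5530 − 2.5071 = 0.046 bits.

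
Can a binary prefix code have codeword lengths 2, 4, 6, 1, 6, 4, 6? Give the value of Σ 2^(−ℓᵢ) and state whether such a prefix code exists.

0.921875; yes

With common denominator 2^6 = 64: Σ 2^(−ℓᵢ) = 16/64 + 4/64 + 1/64 + 32/64 + 1/64 + 4/64 + 1/64 = 59/64 = 0.921875.
Kraft's inequality requires Σ ≤ 1; here Σ = 0.921875 ≤ 1, so such a prefix code exists.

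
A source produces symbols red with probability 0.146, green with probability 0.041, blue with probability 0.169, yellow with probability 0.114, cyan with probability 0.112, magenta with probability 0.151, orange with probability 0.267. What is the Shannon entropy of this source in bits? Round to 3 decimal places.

H = −Σ pᵢ log₂ pᵢ.
−0.146·log₂(0.146) = 0.4053
−0.041·log₂(0.041) = 0.1889
−0.169·log₂(0.169) = 0.4335
−0.114·log₂(0.114) = 0.3571
−0.112·log₂(0.112) = 0.3537
−0.151·log₂(0.151) = 0.4118
−0.267·log₂(0.267) = 0.5087
Sum ≈ 2.6591 → 2.659 bits.

2.659 bits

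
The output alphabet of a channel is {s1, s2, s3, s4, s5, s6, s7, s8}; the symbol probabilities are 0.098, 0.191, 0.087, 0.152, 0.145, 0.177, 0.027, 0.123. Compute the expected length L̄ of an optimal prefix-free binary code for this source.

2.923 bits/symbol

Repeatedly combine the two least-probable nodes; the expected code length is the sum of the merged weights.
merge 27/1000 + 87/1000 → 57/500
merge 49/500 + 57/500 → 53/250
merge 123/1000 + 29/200 → 67/250
merge 19/125 + 177/1000 → 329/1000
merge 191/1000 + 53/250 → 403/1000
merge 67/250 + 329/1000 → 597/1000
merge 403/1000 + 597/1000 → 1
L = 57/500 + 53/250 + 67/250 + 329/1000 + 403/1000 + 597/1000 + 1 = 2923/1000 = 2.923 bits/symbol.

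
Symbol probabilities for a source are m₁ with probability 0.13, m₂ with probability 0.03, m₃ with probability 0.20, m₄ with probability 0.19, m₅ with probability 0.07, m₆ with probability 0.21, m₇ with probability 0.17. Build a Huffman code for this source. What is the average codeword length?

2.69 bits/symbol

Repeatedly combine the two least-probable nodes; the expected code length is the sum of the merged weights.
merge 3/100 + 7/100 → 1/10
merge 1/10 + 13/100 → 23/100
merge 17/100 + 19/100 → 9/25
merge 1/5 + 21/100 → 41/100
merge 23/100 + 9/25 → 59/100
merge 41/100 + 59/100 → 1
L = 1/10 + 23/100 + 9/25 + 41/100 + 59/100 + 1 = 269/100 = 2.69 bits/symbol.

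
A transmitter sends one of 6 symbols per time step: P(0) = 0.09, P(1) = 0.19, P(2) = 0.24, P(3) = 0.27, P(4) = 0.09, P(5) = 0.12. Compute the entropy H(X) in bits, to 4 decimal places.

H = −Σ pᵢ log₂ pᵢ.
−0.09·log₂(0.09) = 0.3127
−0.19·log₂(0.19) = 0.4552
−0.24·log₂(0.24) = 0.4941
−0.27·log₂(0.27) = 0.5100
−0.09·log₂(0.09) = 0.3127
−0.12·log₂(0.12) = 0.3671
Sum ≈ 2.4518 → 2.4518 bits.

2.4518 bits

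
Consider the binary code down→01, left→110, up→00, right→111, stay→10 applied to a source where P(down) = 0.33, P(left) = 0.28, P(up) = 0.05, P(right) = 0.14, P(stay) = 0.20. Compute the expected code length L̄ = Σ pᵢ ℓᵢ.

2.42 bits/symbol

L̄ = Σ pᵢ·ℓᵢ = 0.33·2 + 0.28·3 + 0.05·2 + 0.14·3 + 0.20·2 = 2.42 bits/symbol.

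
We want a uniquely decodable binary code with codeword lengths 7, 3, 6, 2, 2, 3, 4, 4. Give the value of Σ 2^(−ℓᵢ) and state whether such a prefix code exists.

0.8984375; yes

With common denominator 2^7 = 128: Σ 2^(−ℓᵢ) = 1/128 + 16/128 + 2/128 + 32/128 + 32/128 + 16/128 + 8/128 + 8/128 = 115/128 = 0.8984375.
Kraft's inequality requires Σ ≤ 1; here Σ = 0.8984375 ≤ 1, so such a prefix code exists.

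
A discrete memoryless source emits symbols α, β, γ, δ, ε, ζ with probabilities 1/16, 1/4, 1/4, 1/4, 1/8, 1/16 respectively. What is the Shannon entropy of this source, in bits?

Each probability is a power of 1/2, so log₂(1/p) is an integer.
H = Σ p·log₂(1/p) = 1/16·4 + 1/4·2 + 1/4·2 + 1/4·2 + 1/8·3 + 1/16·4 = 2.375 bits.

2.375 bits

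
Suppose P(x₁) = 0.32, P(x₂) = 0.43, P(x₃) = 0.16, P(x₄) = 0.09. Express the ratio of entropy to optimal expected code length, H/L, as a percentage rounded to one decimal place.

Entropy H = −Σ p log₂ p ≈ 1.7853 bits.
Huffman merges: 9/100+4/25→1/4; 1/4+8/25→57/100; 43/100+57/100→1. L = 91/50 ≈ 1.8200.
Efficiency = H/L = 1.7853/1.8200 = 98.1%.

98.1%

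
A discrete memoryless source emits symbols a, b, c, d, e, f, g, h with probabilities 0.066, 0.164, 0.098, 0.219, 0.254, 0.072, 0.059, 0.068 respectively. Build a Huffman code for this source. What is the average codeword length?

Repeatedly combine the two least-probable nodes; the expected code length is the sum of the merged weights.
merge 59/1000 + 33/500 → 1/8
merge 17/250 + 9/125 → 7/50
merge 49/500 + 1/8 → 223/1000
merge 7/50 + 41/250 → 38/125
merge 219/1000 + 223/1000 → 221/500
merge 127/500 + 38/125 → 279/500
merge 221/500 + 279/500 → 1
L = 1/8 + 7/50 + 223/1000 + 38/125 + 221/500 + 279/500 + 1 = 349/125 = 2.792 bits/symbol.

2.792 bits/symbol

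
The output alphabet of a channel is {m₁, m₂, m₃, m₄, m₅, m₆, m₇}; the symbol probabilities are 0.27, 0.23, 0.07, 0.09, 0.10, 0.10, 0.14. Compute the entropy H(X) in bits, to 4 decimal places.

2.6404 bits

H = −Σ pᵢ log₂ pᵢ.
−0.27·log₂(0.27) = 0.5100
−0.23·log₂(0.23) = 0.4877
−0.07·log₂(0.07) = 0.2686
−0.09·log₂(0.09) = 0.3127
−0.10·log₂(0.10) = 0.3322
−0.10·log₂(0.10) = 0.3322
−0.14·log₂(0.14) = 0.3971
Sum ≈ 2.6404 → 2.6404 bits.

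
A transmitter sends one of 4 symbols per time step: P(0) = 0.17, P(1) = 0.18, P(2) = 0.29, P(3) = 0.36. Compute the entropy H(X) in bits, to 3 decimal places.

H = −Σ pᵢ log₂ pᵢ.
−0.17·log₂(0.17) = 0.4346
−0.18·log₂(0.18) = 0.4453
−0.29·log₂(0.29) = 0.5179
−0.36·log₂(0.36) = 0.5306
Sum ≈ 1.9284 → 1.928 bits.

1.928 bits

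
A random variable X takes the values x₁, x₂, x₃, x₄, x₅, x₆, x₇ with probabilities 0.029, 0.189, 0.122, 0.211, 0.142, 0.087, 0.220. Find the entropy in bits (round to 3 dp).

H = −Σ pᵢ log₂ pᵢ.
−0.029·log₂(0.029) = 0.1481
−0.189·log₂(0.189) = 0.4543
−0.122·log₂(0.122) = 0.3703
−0.211·log₂(0.211) = 0.4736
−0.142·log₂(0.142) = 0.3999
−0.087·log₂(0.087) = 0.3065
−0.220·log₂(0.220) = 0.4806
Sum ≈ 2.6332 → 2.633 bits.

2.633 bits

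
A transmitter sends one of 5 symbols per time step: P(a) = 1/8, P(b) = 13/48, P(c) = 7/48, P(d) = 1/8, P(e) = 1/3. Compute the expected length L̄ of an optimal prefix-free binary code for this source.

Repeatedly combine the two least-probable nodes; the expected code length is the sum of the merged weights.
merge 1/8 + 1/8 → 1/4
merge 7/48 + 1/4 → 19/48
merge 13/48 + 1/3 → 29/48
merge 19/48 + 29/48 → 1
L = 1/4 + 19/48 + 29/48 + 1 = 9/4 = 2.25 bits/symbol.

2.25 bits/symbol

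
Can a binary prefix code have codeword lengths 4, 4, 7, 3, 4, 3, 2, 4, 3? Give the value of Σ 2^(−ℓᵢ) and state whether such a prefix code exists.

0.8828125; yes

With common denominator 2^7 = 128: Σ 2^(−ℓᵢ) = 8/128 + 8/128 + 1/128 + 16/128 + 8/128 + 16/128 + 32/128 + 8/128 + 16/128 = 113/128 = 0.8828125.
Kraft's inequality requires Σ ≤ 1; here Σ = 0.8828125 ≤ 1, so such a prefix code exists.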